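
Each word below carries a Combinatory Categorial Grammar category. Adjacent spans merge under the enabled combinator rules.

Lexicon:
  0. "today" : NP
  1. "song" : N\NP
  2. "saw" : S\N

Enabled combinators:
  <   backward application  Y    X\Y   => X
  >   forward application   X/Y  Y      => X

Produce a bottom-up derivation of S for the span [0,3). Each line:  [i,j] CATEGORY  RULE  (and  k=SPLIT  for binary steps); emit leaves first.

[0,3] S   <
  [0,2] N   <
    [0,1] "today" : NP
    [1,2] "song" : N\NP
  [2,3] "saw" : S\N

[0,1] NP  lex  "today"
[1,2] N\NP  lex  "song"
[0,2] N  <  k=1
[2,3] S\N  lex  "saw"
[0,3] S  <  k=2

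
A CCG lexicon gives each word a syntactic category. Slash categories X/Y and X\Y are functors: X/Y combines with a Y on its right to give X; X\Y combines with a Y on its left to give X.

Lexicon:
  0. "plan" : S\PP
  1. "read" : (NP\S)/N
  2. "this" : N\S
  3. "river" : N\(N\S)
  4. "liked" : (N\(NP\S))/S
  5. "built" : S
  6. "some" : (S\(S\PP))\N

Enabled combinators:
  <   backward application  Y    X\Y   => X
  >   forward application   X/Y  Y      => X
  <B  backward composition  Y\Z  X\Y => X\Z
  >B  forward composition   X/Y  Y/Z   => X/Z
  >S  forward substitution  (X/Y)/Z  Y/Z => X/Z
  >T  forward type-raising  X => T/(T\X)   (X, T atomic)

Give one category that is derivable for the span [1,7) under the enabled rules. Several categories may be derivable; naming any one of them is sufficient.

S\(S\PP)

[0,7] S   <
  [0,1] "plan" : S\PP
  [1,7] S\(S\PP)   <
    [1,6] N   <
      [1,4] NP\S   >
        [1,2] "read" : (NP\S)/N
        [2,4] N   <
          [2,3] "this" : N\S
          [3,4] "river" : N\(N\S)
      [4,6] N\(NP\S)   >
        [4,5] "liked" : (N\(NP\S))/S
        [5,6] "built" : S
    [6,7] "some" : (S\(S\PP))\N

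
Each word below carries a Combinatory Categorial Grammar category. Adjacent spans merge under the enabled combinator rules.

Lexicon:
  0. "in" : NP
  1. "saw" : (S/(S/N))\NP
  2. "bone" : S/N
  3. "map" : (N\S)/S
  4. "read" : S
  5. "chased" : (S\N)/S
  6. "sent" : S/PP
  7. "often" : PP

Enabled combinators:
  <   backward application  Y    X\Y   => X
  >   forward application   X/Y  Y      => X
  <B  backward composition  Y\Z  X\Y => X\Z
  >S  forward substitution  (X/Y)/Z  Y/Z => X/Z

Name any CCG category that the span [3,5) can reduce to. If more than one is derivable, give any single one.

[0,8] S   <
  [0,5] N   <
    [0,3] S   >
      [0,2] S/(S/N)   <
        [0,1] "in" : NP
        [1,2] "saw" : (S/(S/N))\NP
      [2,3] "bone" : S/N
    [3,5] N\S   >
      [3,4] "map" : (N\S)/S
      [4,5] "read" : S
  [5,8] S\N   >
    [5,6] "chased" : (S\N)/S
    [6,8] S   >
      [6,7] "sent" : S/PP
      [7,8] "often" : PP

N\S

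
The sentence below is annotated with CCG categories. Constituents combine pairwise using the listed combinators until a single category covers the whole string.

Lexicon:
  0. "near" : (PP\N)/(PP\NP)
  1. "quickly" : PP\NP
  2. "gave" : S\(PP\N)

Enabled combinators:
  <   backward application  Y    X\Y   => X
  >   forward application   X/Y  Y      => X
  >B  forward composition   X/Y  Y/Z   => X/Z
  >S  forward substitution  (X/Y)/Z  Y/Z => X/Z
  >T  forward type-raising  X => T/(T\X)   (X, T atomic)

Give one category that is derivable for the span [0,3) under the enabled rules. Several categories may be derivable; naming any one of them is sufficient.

S

[0,3] S   <
  [0,2] PP\N   >
    [0,1] "near" : (PP\N)/(PP\NP)
    [1,2] "quickly" : PP\NP
  [2,3] "gave" : S\(PP\N)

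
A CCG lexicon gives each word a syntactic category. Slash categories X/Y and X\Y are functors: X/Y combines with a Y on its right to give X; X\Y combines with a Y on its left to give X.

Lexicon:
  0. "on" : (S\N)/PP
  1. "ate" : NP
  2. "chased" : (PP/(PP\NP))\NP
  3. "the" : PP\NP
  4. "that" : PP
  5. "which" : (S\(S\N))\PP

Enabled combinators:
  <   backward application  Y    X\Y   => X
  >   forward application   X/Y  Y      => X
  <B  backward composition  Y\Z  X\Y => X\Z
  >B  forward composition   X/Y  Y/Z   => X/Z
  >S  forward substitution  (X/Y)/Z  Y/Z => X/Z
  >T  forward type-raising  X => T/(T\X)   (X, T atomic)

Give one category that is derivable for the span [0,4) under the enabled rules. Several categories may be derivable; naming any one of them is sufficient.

S\N

[0,6] S   <
  [0,4] S\N   >
    [0,1] "on" : (S\N)/PP
    [1,4] PP   >
      [1,3] PP/(PP\NP)   <
        [1,2] "ate" : NP
        [2,3] "chased" : (PP/(PP\NP))\NP
      [3,4] "the" : PP\NP
  [4,6] S\(S\N)   <
    [4,5] "that" : PP
    [5,6] "which" : (S\(S\N))\PP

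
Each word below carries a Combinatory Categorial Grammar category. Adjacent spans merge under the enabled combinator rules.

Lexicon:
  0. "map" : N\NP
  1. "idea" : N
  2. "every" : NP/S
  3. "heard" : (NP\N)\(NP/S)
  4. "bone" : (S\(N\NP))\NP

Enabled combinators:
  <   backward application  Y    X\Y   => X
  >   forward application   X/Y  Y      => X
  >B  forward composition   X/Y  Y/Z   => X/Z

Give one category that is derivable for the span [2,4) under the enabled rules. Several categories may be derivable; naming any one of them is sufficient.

[0,5] S   <
  [0,1] "map" : N\NP
  [1,5] S\(N\NP)   <
    [1,4] NP   <
      [1,2] "idea" : N
      [2,4] NP\N   <
        [2,3] "every" : NP/S
        [3,4] "heard" : (NP\N)\(NP/S)
    [4,5] "bone" : (S\(N\NP))\NP

NP\N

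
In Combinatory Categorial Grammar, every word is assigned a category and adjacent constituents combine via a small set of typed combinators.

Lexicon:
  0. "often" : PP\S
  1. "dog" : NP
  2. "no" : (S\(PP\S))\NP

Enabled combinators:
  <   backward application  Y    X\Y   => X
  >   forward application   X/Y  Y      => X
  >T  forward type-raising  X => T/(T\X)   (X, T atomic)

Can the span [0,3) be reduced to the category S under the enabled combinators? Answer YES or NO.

YES

[0,3] S   <
  [0,1] "often" : PP\S
  [1,3] S\(PP\S)   <
    [1,2] "dog" : NP
    [2,3] "no" : (S\(PP\S))\NP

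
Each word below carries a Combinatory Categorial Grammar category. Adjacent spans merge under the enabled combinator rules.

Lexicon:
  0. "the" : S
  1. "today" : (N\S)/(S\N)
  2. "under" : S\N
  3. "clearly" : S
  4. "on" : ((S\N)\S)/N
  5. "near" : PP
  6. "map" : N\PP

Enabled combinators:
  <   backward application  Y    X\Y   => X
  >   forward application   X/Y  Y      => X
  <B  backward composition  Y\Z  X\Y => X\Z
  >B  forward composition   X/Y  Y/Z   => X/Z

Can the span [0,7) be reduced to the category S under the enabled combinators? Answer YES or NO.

[0,7] S   <
  [0,3] N   <
    [0,1] "the" : S
    [1,3] N\S   >
      [1,2] "today" : (N\S)/(S\N)
      [2,3] "under" : S\N
  [3,7] S\N   <
    [3,4] "clearly" : S
    [4,7] (S\N)\S   >
      [4,5] "on" : ((S\N)\S)/N
      [5,7] N   <
        [5,6] "near" : PP
        [6,7] "map" : N\PP

YES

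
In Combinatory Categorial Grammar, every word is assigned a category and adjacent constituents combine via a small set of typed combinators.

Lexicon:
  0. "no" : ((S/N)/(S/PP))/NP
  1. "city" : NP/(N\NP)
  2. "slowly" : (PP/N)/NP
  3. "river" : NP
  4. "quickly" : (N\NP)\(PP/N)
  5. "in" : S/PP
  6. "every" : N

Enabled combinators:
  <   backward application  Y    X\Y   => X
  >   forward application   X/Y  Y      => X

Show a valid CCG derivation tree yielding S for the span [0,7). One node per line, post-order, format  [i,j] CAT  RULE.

[0,1] ((S/N)/(S/PP))/NP  lex  "no"
[1,2] NP/(N\NP)  lex  "city"
[2,3] (PP/N)/NP  lex  "slowly"
[3,4] NP  lex  "river"
[2,4] PP/N  >  k=3
[4,5] (N\NP)\(PP/N)  lex  "quickly"
[2,5] N\NP  <  k=4
[1,5] NP  >  k=2
[0,5] (S/N)/(S/PP)  >  k=1
[5,6] S/PP  lex  "in"
[0,6] S/N  >  k=5
[6,7] N  lex  "every"
[0,7] S  >  k=6

[0,7] S   >
  [0,6] S/N   >
    [0,5] (S/N)/(S/PP)   >
      [0,1] "no" : ((S/N)/(S/PP))/NP
      [1,5] NP   >
        [1,2] "city" : NP/(N\NP)
        [2,5] N\NP   <
          [2,4] PP/N   >
            [2,3] "slowly" : (PP/N)/NP
            [3,4] "river" : NP
          [4,5] "quickly" : (N\NP)\(PP/N)
    [5,6] "in" : S/PP
  [6,7] "every" : N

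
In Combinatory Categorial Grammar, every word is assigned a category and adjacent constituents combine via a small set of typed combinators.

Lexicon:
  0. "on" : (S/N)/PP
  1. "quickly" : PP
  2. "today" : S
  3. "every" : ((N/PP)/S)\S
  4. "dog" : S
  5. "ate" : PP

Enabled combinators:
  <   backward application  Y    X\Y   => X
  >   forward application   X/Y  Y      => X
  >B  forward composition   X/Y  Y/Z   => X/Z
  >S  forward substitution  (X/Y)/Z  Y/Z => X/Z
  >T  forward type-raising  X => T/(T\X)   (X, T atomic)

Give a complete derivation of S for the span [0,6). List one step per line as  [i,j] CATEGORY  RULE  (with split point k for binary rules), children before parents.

[0,6] S   >
  [0,2] S/N   >
    [0,1] "on" : (S/N)/PP
    [1,2] "quickly" : PP
  [2,6] N   >
    [2,5] N/PP   >
      [2,4] (N/PP)/S   <
        [2,3] "today" : S
        [3,4] "every" : ((N/PP)/S)\S
      [4,5] "dog" : S
    [5,6] "ate" : PP

[0,1] (S/N)/PP  lex  "on"
[1,2] PP  lex  "quickly"
[0,2] S/N  >  k=1
[2,3] S  lex  "today"
[3,4] ((N/PP)/S)\S  lex  "every"
[2,4] (N/PP)/S  <  k=3
[4,5] S  lex  "dog"
[2,5] N/PP  >  k=4
[5,6] PP  lex  "ate"
[2,6] N  >  k=5
[0,6] S  >  k=2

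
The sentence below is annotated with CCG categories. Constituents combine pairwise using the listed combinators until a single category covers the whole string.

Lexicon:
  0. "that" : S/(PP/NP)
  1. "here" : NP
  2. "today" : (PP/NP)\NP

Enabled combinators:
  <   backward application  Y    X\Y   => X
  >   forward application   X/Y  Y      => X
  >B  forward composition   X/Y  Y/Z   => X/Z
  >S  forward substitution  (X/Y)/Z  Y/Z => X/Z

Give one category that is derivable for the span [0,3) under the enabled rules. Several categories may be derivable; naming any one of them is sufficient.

S

[0,3] S   >
  [0,1] "that" : S/(PP/NP)
  [1,3] PP/NP   <
    [1,2] "here" : NP
    [2,3] "today" : (PP/NP)\NP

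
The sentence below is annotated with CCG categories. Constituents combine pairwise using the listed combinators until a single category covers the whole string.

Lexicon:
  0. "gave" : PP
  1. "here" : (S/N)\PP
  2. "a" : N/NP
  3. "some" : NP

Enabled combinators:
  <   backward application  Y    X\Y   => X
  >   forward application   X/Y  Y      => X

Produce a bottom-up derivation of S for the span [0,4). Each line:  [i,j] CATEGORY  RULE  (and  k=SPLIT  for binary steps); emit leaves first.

[0,1] PP  lex  "gave"
[1,2] (S/N)\PP  lex  "here"
[0,2] S/N  <  k=1
[2,3] N/NP  lex  "a"
[3,4] NP  lex  "some"
[2,4] N  >  k=3
[0,4] S  >  k=2

[0,4] S   >
  [0,2] S/N   <
    [0,1] "gave" : PP
    [1,2] "here" : (S/N)\PP
  [2,4] N   >
    [2,3] "a" : N/NP
    [3,4] "some" : NP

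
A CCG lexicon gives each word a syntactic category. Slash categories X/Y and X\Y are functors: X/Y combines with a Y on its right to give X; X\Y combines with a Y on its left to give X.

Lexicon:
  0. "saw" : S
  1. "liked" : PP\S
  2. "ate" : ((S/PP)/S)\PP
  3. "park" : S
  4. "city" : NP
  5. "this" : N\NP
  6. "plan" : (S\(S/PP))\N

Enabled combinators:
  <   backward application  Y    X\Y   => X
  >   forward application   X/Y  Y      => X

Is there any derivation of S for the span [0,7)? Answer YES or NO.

[0,7] S   <
  [0,4] S/PP   >
    [0,3] (S/PP)/S   <
      [0,2] PP   <
        [0,1] "saw" : S
        [1,2] "liked" : PP\S
      [2,3] "ate" : ((S/PP)/S)\PP
    [3,4] "park" : S
  [4,7] S\(S/PP)   <
    [4,6] N   <
      [4,5] "city" : NP
      [5,6] "this" : N\NP
    [6,7] "plan" : (S\(S/PP))\N

YES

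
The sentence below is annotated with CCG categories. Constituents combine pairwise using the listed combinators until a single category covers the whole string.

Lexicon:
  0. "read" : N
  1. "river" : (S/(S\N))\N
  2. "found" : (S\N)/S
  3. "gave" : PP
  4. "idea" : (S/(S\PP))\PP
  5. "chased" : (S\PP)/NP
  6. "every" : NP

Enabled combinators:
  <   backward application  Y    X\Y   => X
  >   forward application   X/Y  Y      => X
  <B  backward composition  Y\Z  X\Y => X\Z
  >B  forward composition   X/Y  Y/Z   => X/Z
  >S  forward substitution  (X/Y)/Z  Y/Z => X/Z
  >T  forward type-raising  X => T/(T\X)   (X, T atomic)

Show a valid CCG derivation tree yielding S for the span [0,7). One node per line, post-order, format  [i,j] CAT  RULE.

[0,7] S   >
  [0,2] S/(S\N)   <
    [0,1] "read" : N
    [1,2] "river" : (S/(S\N))\N
  [2,7] S\N   >
    [2,3] "found" : (S\N)/S
    [3,7] S   >
      [3,5] S/(S\PP)   <
        [3,4] "gave" : PP
        [4,5] "idea" : (S/(S\PP))\PP
      [5,7] S\PP   >
        [5,6] "chased" : (S\PP)/NP
        [6,7] "every" : NP

[0,1] N  lex  "read"
[1,2] (S/(S\N))\N  lex  "river"
[0,2] S/(S\N)  <  k=1
[2,3] (S\N)/S  lex  "found"
[3,4] PP  lex  "gave"
[4,5] (S/(S\PP))\PP  lex  "idea"
[3,5] S/(S\PP)  <  k=4
[5,6] (S\PP)/NP  lex  "chased"
[6,7] NP  lex  "every"
[5,7] S\PP  >  k=6
[3,7] S  >  k=5
[2,7] S\N  >  k=3
[0,7] S  >  k=2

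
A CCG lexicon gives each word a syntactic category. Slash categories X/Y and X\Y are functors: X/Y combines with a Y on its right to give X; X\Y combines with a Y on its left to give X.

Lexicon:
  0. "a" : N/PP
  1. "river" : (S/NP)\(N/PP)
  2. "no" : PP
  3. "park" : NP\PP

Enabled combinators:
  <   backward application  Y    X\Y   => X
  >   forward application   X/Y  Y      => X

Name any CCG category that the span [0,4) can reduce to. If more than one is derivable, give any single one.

S

[0,4] S   >
  [0,2] S/NP   <
    [0,1] "a" : N/PP
    [1,2] "river" : (S/NP)\(N/PP)
  [2,4] NP   <
    [2,3] "no" : PP
    [3,4] "park" : NP\PP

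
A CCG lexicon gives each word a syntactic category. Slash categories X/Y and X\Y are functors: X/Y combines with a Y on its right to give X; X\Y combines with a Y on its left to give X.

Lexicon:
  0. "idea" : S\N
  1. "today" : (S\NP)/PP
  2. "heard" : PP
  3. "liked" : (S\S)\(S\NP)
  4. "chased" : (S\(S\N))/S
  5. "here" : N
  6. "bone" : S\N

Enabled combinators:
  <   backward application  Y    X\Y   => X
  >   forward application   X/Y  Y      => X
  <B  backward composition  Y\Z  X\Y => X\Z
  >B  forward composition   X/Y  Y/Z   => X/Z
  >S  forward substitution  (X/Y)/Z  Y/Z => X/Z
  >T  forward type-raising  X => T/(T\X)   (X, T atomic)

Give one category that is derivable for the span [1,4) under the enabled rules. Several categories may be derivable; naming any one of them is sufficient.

S\S

[0,7] S   <
  [0,4] S\N   <B
    [0,1] "idea" : S\N
    [1,4] S\S   <
      [1,3] S\NP   >
        [1,2] "today" : (S\NP)/PP
        [2,3] "heard" : PP
      [3,4] "liked" : (S\S)\(S\NP)
  [4,7] S\(S\N)   >
    [4,5] "chased" : (S\(S\N))/S
    [5,7] S   <
      [5,6] "here" : N
      [6,7] "bone" : S\N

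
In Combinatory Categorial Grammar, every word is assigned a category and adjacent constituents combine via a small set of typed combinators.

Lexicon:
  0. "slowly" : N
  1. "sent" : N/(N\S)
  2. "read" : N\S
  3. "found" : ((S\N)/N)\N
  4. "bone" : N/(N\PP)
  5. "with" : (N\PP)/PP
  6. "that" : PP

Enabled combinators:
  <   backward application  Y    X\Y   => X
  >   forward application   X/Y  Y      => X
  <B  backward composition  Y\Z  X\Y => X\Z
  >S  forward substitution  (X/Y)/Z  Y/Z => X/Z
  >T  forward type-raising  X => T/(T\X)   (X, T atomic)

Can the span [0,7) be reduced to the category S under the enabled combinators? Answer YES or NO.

YES

[0,7] S   >
  [0,1] S/(S\N)   >T
    [0,1] "slowly" : N
  [1,7] S\N   >
    [1,4] (S\N)/N   <
      [1,3] N   >
        [1,2] "sent" : N/(N\S)
        [2,3] "read" : N\S
      [3,4] "found" : ((S\N)/N)\N
    [4,7] N   >
      [4,5] "bone" : N/(N\PP)
      [5,7] N\PP   >
        [5,6] "with" : (N\PP)/PP
        [6,7] "that" : PP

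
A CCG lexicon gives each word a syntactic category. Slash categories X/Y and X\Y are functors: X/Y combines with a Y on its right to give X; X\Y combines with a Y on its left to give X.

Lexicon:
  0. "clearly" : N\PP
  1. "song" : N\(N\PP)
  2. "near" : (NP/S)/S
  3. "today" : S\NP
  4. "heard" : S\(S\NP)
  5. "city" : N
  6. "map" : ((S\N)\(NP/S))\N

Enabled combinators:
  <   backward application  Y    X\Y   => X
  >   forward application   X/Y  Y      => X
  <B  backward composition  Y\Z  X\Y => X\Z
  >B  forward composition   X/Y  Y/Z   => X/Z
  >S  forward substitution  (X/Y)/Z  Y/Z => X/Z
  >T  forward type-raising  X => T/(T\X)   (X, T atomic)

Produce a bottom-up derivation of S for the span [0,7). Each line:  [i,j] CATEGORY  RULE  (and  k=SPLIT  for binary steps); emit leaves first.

[0,1] N\PP  lex  "clearly"
[1,2] N\(N\PP)  lex  "song"
[0,2] N  <  k=1
[2,3] (NP/S)/S  lex  "near"
[3,4] S\NP  lex  "today"
[4,5] S\(S\NP)  lex  "heard"
[3,5] S  <  k=4
[2,5] NP/S  >  k=3
[5,6] N  lex  "city"
[6,7] ((S\N)\(NP/S))\N  lex  "map"
[5,7] (S\N)\(NP/S)  <  k=6
[2,7] S\N  <  k=5
[0,7] S  <  k=2

[0,7] S   <
  [0,2] N   <
    [0,1] "clearly" : N\PP
    [1,2] "song" : N\(N\PP)
  [2,7] S\N   <
    [2,5] NP/S   >
      [2,3] "near" : (NP/S)/S
      [3,5] S   <
        [3,4] "today" : S\NP
        [4,5] "heard" : S\(S\NP)
    [5,7] (S\N)\(NP/S)   <
      [5,6] "city" : N
      [6,7] "map" : ((S\N)\(NP/S))\N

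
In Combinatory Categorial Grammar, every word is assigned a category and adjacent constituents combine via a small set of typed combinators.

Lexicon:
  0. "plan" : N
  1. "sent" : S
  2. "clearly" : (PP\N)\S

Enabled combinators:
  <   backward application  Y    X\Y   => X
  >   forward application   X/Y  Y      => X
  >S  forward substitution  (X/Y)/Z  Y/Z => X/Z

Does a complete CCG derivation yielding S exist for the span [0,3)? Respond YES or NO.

NO

N S (PP\N)\S
CKY chart[0,3] = {PP}; S ∉ chart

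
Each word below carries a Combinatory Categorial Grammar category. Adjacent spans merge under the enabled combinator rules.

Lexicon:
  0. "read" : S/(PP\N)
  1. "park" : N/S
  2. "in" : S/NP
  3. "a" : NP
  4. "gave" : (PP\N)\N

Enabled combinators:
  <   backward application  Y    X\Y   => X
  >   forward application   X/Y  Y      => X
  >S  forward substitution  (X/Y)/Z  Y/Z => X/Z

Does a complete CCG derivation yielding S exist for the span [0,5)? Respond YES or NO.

[0,5] S   >
  [0,1] "read" : S/(PP\N)
  [1,5] PP\N   <
    [1,4] N   >
      [1,2] "park" : N/S
      [2,4] S   >
        [2,3] "in" : S/NP
        [3,4] "a" : NP
    [4,5] "gave" : (PP\N)\N

YES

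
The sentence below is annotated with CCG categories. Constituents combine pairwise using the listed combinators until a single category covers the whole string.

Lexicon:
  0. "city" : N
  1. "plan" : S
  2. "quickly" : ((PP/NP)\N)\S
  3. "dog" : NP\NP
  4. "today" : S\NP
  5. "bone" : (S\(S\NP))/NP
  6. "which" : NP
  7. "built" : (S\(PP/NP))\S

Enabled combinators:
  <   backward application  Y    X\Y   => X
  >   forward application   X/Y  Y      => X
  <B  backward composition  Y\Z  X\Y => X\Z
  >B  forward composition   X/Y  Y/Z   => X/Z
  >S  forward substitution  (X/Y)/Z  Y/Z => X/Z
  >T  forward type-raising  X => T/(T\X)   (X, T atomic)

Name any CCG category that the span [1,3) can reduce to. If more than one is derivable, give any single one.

(PP/NP)\N

[0,8] S   <
  [0,3] PP/NP   <
    [0,1] "city" : N
    [1,3] (PP/NP)\N   <
      [1,2] "plan" : S
      [2,3] "quickly" : ((PP/NP)\N)\S
  [3,8] S\(PP/NP)   <
    [3,7] S   <
      [3,5] S\NP   <B
        [3,4] "dog" : NP\NP
        [4,5] "today" : S\NP
      [5,7] S\(S\NP)   >
        [5,6] "bone" : (S\(S\NP))/NP
        [6,7] "which" : NP
    [7,8] "built" : (S\(PP/NP))\S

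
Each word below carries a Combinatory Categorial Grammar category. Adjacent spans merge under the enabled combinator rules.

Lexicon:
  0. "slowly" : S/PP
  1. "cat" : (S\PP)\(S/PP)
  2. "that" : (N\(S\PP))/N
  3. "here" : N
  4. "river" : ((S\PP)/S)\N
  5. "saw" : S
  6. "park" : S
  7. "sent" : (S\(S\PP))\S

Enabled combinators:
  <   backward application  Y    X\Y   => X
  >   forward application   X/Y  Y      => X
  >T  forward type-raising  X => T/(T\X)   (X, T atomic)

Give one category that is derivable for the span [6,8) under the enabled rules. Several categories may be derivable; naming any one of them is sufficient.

[0,8] S   <
  [0,6] S\PP   >
    [0,5] (S\PP)/S   <
      [0,4] N   <
        [0,2] S\PP   <
          [0,1] "slowly" : S/PP
          [1,2] "cat" : (S\PP)\(S/PP)
        [2,4] N\(S\PP)   >
          [2,3] "that" : (N\(S\PP))/N
          [3,4] "here" : N
      [4,5] "river" : ((S\PP)/S)\N
    [5,6] "saw" : S
  [6,8] S\(S\PP)   <
    [6,7] "park" : S
    [7,8] "sent" : (S\(S\PP))\S

S\(S\PP)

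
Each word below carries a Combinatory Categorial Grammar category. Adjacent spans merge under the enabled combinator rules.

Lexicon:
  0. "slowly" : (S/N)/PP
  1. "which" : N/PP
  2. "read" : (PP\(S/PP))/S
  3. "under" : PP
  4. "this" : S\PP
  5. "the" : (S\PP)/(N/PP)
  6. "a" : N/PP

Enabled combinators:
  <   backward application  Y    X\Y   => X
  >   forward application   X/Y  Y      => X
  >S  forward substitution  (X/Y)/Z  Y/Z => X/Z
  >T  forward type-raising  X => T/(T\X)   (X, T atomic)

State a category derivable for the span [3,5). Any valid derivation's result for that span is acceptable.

[0,7] S   <
  [0,5] PP   <
    [0,2] S/PP   >S
      [0,1] "slowly" : (S/N)/PP
      [1,2] "which" : N/PP
    [2,5] PP\(S/PP)   >
      [2,3] "read" : (PP\(S/PP))/S
      [3,5] S   >
        [3,4] S/(S\PP)   >T
          [3,4] "under" : PP
        [4,5] "this" : S\PP
  [5,7] S\PP   >
    [5,6] "the" : (S\PP)/(N/PP)
    [6,7] "a" : N/PP

S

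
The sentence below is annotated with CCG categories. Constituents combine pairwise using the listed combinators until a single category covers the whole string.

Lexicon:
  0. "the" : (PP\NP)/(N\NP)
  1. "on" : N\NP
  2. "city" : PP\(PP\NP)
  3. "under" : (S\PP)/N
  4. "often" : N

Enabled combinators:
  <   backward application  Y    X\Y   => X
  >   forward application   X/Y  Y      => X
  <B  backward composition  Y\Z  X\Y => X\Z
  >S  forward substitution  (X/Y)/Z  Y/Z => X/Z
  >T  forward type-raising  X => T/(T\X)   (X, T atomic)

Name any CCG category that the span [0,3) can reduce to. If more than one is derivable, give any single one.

[0,5] S   <
  [0,3] PP   <
    [0,2] PP\NP   >
      [0,1] "the" : (PP\NP)/(N\NP)
      [1,2] "on" : N\NP
    [2,3] "city" : PP\(PP\NP)
  [3,5] S\PP   >
    [3,4] "under" : (S\PP)/N
    [4,5] "often" : N

PP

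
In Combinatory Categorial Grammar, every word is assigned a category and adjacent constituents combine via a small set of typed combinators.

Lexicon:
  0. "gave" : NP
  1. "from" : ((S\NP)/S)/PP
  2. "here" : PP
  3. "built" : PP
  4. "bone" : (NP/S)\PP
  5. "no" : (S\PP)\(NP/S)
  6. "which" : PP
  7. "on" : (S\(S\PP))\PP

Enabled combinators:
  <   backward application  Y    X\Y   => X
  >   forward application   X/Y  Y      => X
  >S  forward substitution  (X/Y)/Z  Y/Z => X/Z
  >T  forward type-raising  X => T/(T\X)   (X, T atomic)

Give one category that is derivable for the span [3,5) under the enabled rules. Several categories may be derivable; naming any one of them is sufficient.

[0,8] S   >
  [0,1] S/(S\NP)   >T
    [0,1] "gave" : NP
  [1,8] S\NP   >
    [1,3] (S\NP)/S   >
      [1,2] "from" : ((S\NP)/S)/PP
      [2,3] "here" : PP
    [3,8] S   <
      [3,6] S\PP   <
        [3,5] NP/S   <
          [3,4] "built" : PP
          [4,5] "bone" : (NP/S)\PP
        [5,6] "no" : (S\PP)\(NP/S)
      [6,8] S\(S\PP)   <
        [6,7] "which" : PP
        [7,8] "on" : (S\(S\PP))\PP

NP/S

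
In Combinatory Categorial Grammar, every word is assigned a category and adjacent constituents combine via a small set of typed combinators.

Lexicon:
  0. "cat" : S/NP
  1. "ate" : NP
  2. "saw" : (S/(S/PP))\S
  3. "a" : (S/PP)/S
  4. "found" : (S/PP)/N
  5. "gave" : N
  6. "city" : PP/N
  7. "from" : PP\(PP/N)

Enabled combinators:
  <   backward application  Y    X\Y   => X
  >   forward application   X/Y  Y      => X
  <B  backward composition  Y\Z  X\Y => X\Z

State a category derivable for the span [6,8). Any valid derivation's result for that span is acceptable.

PP

[0,8] S   >
  [0,3] S/(S/PP)   <
    [0,2] S   >
      [0,1] "cat" : S/NP
      [1,2] "ate" : NP
    [2,3] "saw" : (S/(S/PP))\S
  [3,8] S/PP   >
    [3,4] "a" : (S/PP)/S
    [4,8] S   >
      [4,6] S/PP   >
        [4,5] "found" : (S/PP)/N
        [5,6] "gave" : N
      [6,8] PP   <
        [6,7] "city" : PP/N
        [7,8] "from" : PP\(PP/N)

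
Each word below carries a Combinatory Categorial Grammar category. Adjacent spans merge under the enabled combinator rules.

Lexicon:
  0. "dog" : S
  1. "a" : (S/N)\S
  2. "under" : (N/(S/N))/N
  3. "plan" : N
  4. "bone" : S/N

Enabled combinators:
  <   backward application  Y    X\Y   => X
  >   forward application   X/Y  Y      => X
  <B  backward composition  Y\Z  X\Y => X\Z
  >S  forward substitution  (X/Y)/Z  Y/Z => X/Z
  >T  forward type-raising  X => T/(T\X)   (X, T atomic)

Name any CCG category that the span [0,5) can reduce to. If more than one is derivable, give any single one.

S

[0,5] S   >
  [0,2] S/N   <
    [0,1] "dog" : S
    [1,2] "a" : (S/N)\S
  [2,5] N   >
    [2,4] N/(S/N)   >
      [2,3] "under" : (N/(S/N))/N
      [3,4] "plan" : N
    [4,5] "bone" : S/N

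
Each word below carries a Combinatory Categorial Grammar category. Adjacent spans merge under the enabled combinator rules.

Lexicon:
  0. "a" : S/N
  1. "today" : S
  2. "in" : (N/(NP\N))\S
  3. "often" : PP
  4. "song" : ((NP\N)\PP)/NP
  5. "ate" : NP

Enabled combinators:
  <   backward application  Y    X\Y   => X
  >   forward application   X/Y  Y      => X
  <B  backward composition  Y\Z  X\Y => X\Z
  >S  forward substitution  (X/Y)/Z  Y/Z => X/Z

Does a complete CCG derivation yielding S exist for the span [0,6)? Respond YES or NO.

YES

[0,6] S   >
  [0,1] "a" : S/N
  [1,6] N   >
    [1,3] N/(NP\N)   <
      [1,2] "today" : S
      [2,3] "in" : (N/(NP\N))\S
    [3,6] NP\N   <
      [3,4] "often" : PP
      [4,6] (NP\N)\PP   >
        [4,5] "song" : ((NP\N)\PP)/NP
        [5,6] "ate" : NP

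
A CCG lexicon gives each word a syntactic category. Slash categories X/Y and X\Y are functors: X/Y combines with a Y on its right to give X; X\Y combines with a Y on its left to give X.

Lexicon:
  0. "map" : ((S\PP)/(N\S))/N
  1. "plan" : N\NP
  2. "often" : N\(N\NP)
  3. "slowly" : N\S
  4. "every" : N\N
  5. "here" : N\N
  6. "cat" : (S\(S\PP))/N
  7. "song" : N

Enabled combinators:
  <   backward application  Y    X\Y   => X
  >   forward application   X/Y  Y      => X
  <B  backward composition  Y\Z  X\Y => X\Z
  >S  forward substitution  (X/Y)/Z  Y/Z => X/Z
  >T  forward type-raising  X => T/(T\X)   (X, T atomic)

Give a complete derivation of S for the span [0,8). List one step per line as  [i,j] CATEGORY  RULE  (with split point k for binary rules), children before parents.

[0,8] S   <
  [0,6] S\PP   >
    [0,3] (S\PP)/(N\S)   >
      [0,1] "map" : ((S\PP)/(N\S))/N
      [1,3] N   <
        [1,2] "plan" : N\NP
        [2,3] "often" : N\(N\NP)
    [3,6] N\S   <B
      [3,4] "slowly" : N\S
      [4,6] N\N   <B
        [4,5] "every" : N\N
        [5,6] "here" : N\N
  [6,8] S\(S\PP)   >
    [6,7] "cat" : (S\(S\PP))/N
    [7,8] "song" : N

[0,1] ((S\PP)/(N\S))/N  lex  "map"
[1,2] N\NP  lex  "plan"
[2,3] N\(N\NP)  lex  "often"
[1,3] N  <  k=2
[0,3] (S\PP)/(N\S)  >  k=1
[3,4] N\S  lex  "slowly"
[4,5] N\N  lex  "every"
[5,6] N\N  lex  "here"
[4,6] N\N  <B  k=5
[3,6] N\S  <B  k=4
[0,6] S\PP  >  k=3
[6,7] (S\(S\PP))/N  lex  "cat"
[7,8] N  lex  "song"
[6,8] S\(S\PP)  >  k=7
[0,8] S  <  k=6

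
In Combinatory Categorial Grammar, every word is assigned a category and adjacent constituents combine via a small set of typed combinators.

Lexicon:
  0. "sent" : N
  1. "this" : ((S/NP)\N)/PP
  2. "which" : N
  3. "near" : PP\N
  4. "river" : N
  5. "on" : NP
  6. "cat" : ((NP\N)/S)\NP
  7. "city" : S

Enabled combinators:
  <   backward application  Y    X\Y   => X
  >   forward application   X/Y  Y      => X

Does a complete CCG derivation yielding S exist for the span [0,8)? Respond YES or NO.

[0,8] S   >
  [0,4] S/NP   <
    [0,1] "sent" : N
    [1,4] (S/NP)\N   >
      [1,2] "this" : ((S/NP)\N)/PP
      [2,4] PP   <
        [2,3] "which" : N
        [3,4] "near" : PP\N
  [4,8] NP   <
    [4,5] "river" : N
    [5,8] NP\N   >
      [5,7] (NP\N)/S   <
        [5,6] "on" : NP
        [6,7] "cat" : ((NP\N)/S)\NP
      [7,8] "city" : S

YES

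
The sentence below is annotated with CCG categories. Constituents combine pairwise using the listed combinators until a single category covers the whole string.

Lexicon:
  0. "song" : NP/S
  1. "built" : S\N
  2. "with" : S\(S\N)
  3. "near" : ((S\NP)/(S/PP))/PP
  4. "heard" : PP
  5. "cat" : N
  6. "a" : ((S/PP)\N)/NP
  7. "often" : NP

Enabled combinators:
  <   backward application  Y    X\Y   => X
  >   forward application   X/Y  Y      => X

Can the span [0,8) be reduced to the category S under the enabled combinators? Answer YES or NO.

YES

[0,8] S   <
  [0,3] NP   >
    [0,1] "song" : NP/S
    [1,3] S   <
      [1,2] "built" : S\N
      [2,3] "with" : S\(S\N)
  [3,8] S\NP   >
    [3,5] (S\NP)/(S/PP)   >
      [3,4] "near" : ((S\NP)/(S/PP))/PP
      [4,5] "heard" : PP
    [5,8] S/PP   <
      [5,6] "cat" : N
      [6,8] (S/PP)\N   >
        [6,7] "a" : ((S/PP)\N)/NP
        [7,8] "often" : NP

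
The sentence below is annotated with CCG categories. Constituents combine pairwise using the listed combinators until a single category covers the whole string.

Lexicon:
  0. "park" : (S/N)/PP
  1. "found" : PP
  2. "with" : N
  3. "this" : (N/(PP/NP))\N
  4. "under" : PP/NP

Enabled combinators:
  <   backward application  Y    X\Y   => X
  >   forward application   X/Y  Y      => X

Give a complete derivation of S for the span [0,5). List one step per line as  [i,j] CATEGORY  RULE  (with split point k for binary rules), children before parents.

[0,5] S   >
  [0,2] S/N   >
    [0,1] "park" : (S/N)/PP
    [1,2] "found" : PP
  [2,5] N   >
    [2,4] N/(PP/NP)   <
      [2,3] "with" : N
      [3,4] "this" : (N/(PP/NP))\N
    [4,5] "under" : PP/NP

[0,1] (S/N)/PP  lex  "park"
[1,2] PP  lex  "found"
[0,2] S/N  >  k=1
[2,3] N  lex  "with"
[3,4] (N/(PP/NP))\N  lex  "this"
[2,4] N/(PP/NP)  <  k=3
[4,5] PP/NP  lex  "under"
[2,5] N  >  k=4
[0,5] S  >  k=2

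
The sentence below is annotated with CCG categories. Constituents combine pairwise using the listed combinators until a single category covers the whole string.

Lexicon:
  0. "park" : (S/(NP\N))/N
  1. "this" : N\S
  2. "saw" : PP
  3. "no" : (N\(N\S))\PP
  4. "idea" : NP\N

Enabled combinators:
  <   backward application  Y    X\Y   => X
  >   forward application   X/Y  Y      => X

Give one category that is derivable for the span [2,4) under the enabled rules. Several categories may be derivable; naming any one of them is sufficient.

[0,5] S   >
  [0,4] S/(NP\N)   >
    [0,1] "park" : (S/(NP\N))/N
    [1,4] N   <
      [1,2] "this" : N\S
      [2,4] N\(N\S)   <
        [2,3] "saw" : PP
        [3,4] "no" : (N\(N\S))\PP
  [4,5] "idea" : NP\N

N\(N\S)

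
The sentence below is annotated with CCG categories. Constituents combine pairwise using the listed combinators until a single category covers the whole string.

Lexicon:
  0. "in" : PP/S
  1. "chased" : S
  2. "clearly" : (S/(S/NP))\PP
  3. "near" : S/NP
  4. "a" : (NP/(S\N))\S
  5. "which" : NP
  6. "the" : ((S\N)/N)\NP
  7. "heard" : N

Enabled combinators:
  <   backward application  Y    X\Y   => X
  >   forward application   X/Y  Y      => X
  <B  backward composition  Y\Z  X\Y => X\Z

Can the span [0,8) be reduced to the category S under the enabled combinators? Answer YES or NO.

PP/S S (S/(S/NP))\PP S/NP (NP/(S\N))\S NP ((S\N)/N)\NP N
CKY chart[0,8] = {NP}; S ∉ chart

NO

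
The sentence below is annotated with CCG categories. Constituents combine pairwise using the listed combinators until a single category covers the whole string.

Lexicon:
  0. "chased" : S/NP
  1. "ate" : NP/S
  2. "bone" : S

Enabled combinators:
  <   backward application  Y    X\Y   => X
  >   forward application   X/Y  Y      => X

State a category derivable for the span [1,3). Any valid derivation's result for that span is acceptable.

NP

[0,3] S   >
  [0,1] "chased" : S/NP
  [1,3] NP   >
    [1,2] "ate" : NP/S
    [2,3] "bone" : S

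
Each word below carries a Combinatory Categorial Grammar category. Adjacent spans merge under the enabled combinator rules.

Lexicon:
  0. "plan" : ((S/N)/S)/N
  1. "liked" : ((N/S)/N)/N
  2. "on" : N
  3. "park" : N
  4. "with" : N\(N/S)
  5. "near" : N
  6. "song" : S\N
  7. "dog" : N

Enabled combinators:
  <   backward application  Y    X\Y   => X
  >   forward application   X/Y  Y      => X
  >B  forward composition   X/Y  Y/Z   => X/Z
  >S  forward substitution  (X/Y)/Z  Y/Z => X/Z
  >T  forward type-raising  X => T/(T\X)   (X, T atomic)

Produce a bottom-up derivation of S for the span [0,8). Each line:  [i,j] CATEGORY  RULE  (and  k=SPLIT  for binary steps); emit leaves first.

[0,1] ((S/N)/S)/N  lex  "plan"
[1,2] ((N/S)/N)/N  lex  "liked"
[2,3] N  lex  "on"
[1,3] (N/S)/N  >  k=2
[3,4] N  lex  "park"
[1,4] N/S  >  k=3
[4,5] N\(N/S)  lex  "with"
[1,5] N  <  k=4
[0,5] (S/N)/S  >  k=1
[5,6] N  lex  "near"
[5,6] S/(S\N)  >T
[6,7] S\N  lex  "song"
[5,7] S  >  k=6
[0,7] S/N  >  k=5
[7,8] N  lex  "dog"
[0,8] S  >  k=7

[0,8] S   >
  [0,7] S/N   >
    [0,5] (S/N)/S   >
      [0,1] "plan" : ((S/N)/S)/N
      [1,5] N   <
        [1,4] N/S   >
          [1,3] (N/S)/N   >
            [1,2] "liked" : ((N/S)/N)/N
            [2,3] "on" : N
          [3,4] "park" : N
        [4,5] "with" : N\(N/S)
    [5,7] S   >
      [5,6] S/(S\N)   >T
        [5,6] "near" : N
      [6,7] "song" : S\N
  [7,8] "dog" : N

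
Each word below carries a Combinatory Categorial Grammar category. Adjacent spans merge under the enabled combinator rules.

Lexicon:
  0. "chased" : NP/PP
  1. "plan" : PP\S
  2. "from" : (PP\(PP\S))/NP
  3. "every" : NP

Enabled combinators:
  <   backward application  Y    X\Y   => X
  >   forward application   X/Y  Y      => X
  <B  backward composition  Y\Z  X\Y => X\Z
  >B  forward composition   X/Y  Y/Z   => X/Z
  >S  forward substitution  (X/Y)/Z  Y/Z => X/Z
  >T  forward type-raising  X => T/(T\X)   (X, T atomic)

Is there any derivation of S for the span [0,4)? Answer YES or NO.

NO

NP/PP PP\S (PP\(PP\S))/NP NP
CKY chart[0,4] = {N/(N\NP), NP, NP/(NP\NP), NP/(PP\PP), PP/(PP\NP), S/(S\NP)}; S ∉ chart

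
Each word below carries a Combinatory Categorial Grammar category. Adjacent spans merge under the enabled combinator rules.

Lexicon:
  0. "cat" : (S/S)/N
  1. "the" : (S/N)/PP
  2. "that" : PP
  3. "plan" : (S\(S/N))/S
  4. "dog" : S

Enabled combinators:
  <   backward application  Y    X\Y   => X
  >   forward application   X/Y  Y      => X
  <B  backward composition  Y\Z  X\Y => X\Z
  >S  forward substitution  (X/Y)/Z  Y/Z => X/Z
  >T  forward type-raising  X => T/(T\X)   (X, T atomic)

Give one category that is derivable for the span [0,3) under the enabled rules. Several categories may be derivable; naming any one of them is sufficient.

[0,5] S   <
  [0,3] S/N   >S
    [0,1] "cat" : (S/S)/N
    [1,3] S/N   >
      [1,2] "the" : (S/N)/PP
      [2,3] "that" : PP
  [3,5] S\(S/N)   >
    [3,4] "plan" : (S\(S/N))/S
    [4,5] "dog" : S

S/N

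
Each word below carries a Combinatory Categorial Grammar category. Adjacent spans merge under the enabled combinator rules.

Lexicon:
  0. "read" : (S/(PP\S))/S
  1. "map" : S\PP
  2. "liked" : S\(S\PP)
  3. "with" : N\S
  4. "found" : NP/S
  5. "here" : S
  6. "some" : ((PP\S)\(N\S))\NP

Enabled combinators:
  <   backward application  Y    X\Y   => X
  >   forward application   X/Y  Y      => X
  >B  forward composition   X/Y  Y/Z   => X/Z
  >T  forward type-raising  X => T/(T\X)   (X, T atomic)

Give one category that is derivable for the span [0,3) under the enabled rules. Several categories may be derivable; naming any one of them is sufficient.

[0,7] S   >
  [0,3] S/(PP\S)   >
    [0,1] "read" : (S/(PP\S))/S
    [1,3] S   <
      [1,2] "map" : S\PP
      [2,3] "liked" : S\(S\PP)
  [3,7] PP\S   <
    [3,4] "with" : N\S
    [4,7] (PP\S)\(N\S)   <
      [4,6] NP   >
        [4,5] "found" : NP/S
        [5,6] "here" : S
      [6,7] "some" : ((PP\S)\(N\S))\NP

S/(PP\S)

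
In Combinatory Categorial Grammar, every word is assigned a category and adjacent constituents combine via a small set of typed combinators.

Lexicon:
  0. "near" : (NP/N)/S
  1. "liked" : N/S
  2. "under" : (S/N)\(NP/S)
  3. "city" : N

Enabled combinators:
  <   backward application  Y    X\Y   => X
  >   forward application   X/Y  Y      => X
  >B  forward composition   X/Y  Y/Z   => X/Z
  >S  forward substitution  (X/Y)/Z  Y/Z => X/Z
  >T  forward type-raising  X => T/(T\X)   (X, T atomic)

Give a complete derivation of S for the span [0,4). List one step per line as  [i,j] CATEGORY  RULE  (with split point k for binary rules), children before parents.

[0,4] S   >
  [0,3] S/N   <
    [0,2] NP/S   >S
      [0,1] "near" : (NP/N)/S
      [1,2] "liked" : N/S
    [2,3] "under" : (S/N)\(NP/S)
  [3,4] "city" : N

[0,1] (NP/N)/S  lex  "near"
[1,2] N/S  lex  "liked"
[0,2] NP/S  >S  k=1
[2,3] (S/N)\(NP/S)  lex  "under"
[0,3] S/N  <  k=2
[3,4] N  lex  "city"
[0,4] S  >  k=3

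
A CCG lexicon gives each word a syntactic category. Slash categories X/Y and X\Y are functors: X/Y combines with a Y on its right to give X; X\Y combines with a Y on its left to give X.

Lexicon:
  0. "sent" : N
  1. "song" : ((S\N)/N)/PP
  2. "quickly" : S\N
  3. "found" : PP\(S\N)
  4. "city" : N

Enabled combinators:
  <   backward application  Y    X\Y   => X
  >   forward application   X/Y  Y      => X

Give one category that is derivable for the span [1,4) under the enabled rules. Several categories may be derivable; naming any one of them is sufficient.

(S\N)/N

[0,5] S   <
  [0,1] "sent" : N
  [1,5] S\N   >
    [1,4] (S\N)/N   >
      [1,2] "song" : ((S\N)/N)/PP
      [2,4] PP   <
        [2,3] "quickly" : S\N
        [3,4] "found" : PP\(S\N)
    [4,5] "city" : N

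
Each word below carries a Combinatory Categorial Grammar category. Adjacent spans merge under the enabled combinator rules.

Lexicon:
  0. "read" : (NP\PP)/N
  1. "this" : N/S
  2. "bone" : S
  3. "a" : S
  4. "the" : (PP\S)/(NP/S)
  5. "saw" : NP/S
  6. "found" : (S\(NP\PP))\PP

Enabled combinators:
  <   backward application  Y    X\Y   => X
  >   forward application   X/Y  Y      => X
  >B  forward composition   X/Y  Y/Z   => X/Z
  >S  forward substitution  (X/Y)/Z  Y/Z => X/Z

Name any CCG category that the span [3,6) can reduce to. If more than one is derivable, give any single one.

[0,7] S   <
  [0,3] NP\PP   >
    [0,1] "read" : (NP\PP)/N
    [1,3] N   >
      [1,2] "this" : N/S
      [2,3] "bone" : S
  [3,7] S\(NP\PP)   <
    [3,6] PP   <
      [3,4] "a" : S
      [4,6] PP\S   >
        [4,5] "the" : (PP\S)/(NP/S)
        [5,6] "saw" : NP/S
    [6,7] "found" : (S\(NP\PP))\PP

PP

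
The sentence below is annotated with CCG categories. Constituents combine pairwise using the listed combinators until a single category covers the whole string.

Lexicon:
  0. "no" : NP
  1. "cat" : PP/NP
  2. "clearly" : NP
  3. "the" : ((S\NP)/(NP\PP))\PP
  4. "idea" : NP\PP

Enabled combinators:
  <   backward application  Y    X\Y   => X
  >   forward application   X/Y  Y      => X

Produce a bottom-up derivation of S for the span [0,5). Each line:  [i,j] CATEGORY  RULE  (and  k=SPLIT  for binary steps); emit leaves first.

[0,5] S   <
  [0,1] "no" : NP
  [1,5] S\NP   >
    [1,4] (S\NP)/(NP\PP)   <
      [1,3] PP   >
        [1,2] "cat" : PP/NP
        [2,3] "clearly" : NP
      [3,4] "the" : ((S\NP)/(NP\PP))\PP
    [4,5] "idea" : NP\PP

[0,1] NP  lex  "no"
[1,2] PP/NP  lex  "cat"
[2,3] NP  lex  "clearly"
[1,3] PP  >  k=2
[3,4] ((S\NP)/(NP\PP))\PP  lex  "the"
[1,4] (S\NP)/(NP\PP)  <  k=3
[4,5] NP\PP  lex  "idea"
[1,5] S\NP  >  k=4
[0,5] S  <  k=1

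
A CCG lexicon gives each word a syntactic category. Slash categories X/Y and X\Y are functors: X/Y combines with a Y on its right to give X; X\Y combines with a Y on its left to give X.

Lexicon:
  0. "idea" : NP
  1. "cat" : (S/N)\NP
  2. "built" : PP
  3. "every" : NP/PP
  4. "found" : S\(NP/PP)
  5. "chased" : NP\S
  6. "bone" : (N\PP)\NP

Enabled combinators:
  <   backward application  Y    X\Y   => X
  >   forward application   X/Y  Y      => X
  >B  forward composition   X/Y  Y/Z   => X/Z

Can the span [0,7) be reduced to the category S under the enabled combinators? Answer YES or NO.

YES

[0,7] S   >
  [0,2] S/N   <
    [0,1] "idea" : NP
    [1,2] "cat" : (S/N)\NP
  [2,7] N   <
    [2,3] "built" : PP
    [3,7] N\PP   <
      [3,6] NP   <
        [3,5] S   <
          [3,4] "every" : NP/PP
          [4,5] "found" : S\(NP/PP)
        [5,6] "chased" : NP\S
      [6,7] "bone" : (N\PP)\NP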